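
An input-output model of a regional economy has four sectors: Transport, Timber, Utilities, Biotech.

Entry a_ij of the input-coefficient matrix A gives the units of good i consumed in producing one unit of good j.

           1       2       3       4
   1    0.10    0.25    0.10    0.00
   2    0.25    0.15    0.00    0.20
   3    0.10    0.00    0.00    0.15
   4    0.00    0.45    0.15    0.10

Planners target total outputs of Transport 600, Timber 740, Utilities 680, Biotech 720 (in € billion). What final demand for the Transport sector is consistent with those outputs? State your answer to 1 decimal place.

I − A =
  [   0.90    -0.25    -0.10     0.00]
  [  -0.25     0.85     0.00    -0.20]
  [  -0.10     0.00     1.00    -0.15]
  [   0.00    -0.45    -0.15     0.90]
d = (I − A) x:
  d_1 = (+0.90)·600 + (-0.25)·740 + (-0.10)·680 + (+0.00)·720 = 287.0
  d_2 = (-0.25)·600 + (+0.85)·740 + (+0.00)·680 + (-0.20)·720 = 335.0
  d_3 = (-0.10)·600 + (+0.00)·740 + (+1.00)·680 + (-0.15)·720 = 512.0
  d_4 = (+0.00)·600 + (-0.45)·740 + (-0.15)·680 + (+0.90)·720 = 213.0

d_1 = 287.0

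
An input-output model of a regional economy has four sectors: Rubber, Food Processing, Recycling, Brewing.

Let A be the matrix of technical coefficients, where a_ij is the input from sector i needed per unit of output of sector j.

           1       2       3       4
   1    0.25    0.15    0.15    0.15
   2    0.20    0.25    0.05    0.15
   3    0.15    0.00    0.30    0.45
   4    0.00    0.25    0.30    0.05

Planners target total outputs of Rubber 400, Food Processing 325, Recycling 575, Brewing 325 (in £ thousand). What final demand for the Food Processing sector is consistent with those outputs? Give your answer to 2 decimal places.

I − A =
  [   0.75    -0.15    -0.15    -0.15]
  [  -0.20     0.75    -0.05    -0.15]
  [  -0.15     0.00     0.70    -0.45]
  [   0.00    -0.25    -0.30     0.95]
d = (I − A) x:
  d_1 = (+0.75)·400 + (-0.15)·325 + (-0.15)·575 + (-0.15)·325 = 116.25
  d_2 = (-0.20)·400 + (+0.75)·325 + (-0.05)·575 + (-0.15)·325 = 86.25
  d_3 = (-0.15)·400 + (+0.00)·325 + (+0.70)·575 + (-0.45)·325 = 196.25
  d_4 = (+0.00)·400 + (-0.25)·325 + (-0.30)·575 + (+0.95)·325 = 55.00

d_2 = 86.25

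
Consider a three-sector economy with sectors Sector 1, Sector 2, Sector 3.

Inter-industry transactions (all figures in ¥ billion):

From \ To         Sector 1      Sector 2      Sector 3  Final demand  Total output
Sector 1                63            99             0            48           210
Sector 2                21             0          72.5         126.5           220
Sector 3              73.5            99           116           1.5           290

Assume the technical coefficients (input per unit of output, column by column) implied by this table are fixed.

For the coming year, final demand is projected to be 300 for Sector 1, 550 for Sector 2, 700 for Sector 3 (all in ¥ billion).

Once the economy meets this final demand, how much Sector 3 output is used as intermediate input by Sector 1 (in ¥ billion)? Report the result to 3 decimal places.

z_31 = 475.580

Technical coefficients a_ij = z_ij / X_j:
  a_11 = 63/210 = 0.30, a_21 = 21/210 = 0.10, a_31 = 73.5/210 = 0.35
  a_12 = 99/220 = 0.45, a_22 = 0/220 = 0.00, a_32 = 99/220 = 0.45
  a_13 = 0/290 = 0.00, a_23 = 72.5/290 = 0.25, a_33 = 116/290 = 0.40
I − A =
  [   0.70    -0.45     0.00]
  [  -0.10     1.00    -0.25]
  [  -0.35    -0.45     0.60]
Cofactors of I−A, C_ij = (−1)^(i+j)·(minor ij) (rows/columns in the sector order above):
  C_11 = (1.00)(0.60) − (-0.25)(-0.45) = 0.4875
  C_12 = −[(-0.10)(0.60) − (-0.25)(-0.35)] = 0.1475
  C_13 = (-0.10)(-0.45) − (1.00)(-0.35) = 0.3950
  C_21 = −[(-0.45)(0.60) − (0.00)(-0.45)] = 0.2700
  C_22 = (0.70)(0.60) − (0.00)(-0.35) = 0.4200
  C_23 = −[(0.70)(-0.45) − (-0.45)(-0.35)] = 0.4725
  C_31 = (-0.45)(-0.25) − (0.00)(1.00) = 0.1125
  C_32 = −[(0.70)(-0.25) − (0.00)(-0.10)] = 0.1750
  C_33 = (0.70)(1.00) − (-0.45)(-0.10) = 0.6550
det(I−A) = Σ_j (I−A)_1j·C_1j = (0.70)(0.4875) + (-0.45)(0.1475) + (0.00)(0.3950) = 0.274875
adj(I−A) = Cᵀ =
  [ 0.4875   0.2700   0.1125]
  [ 0.1475   0.4200   0.1750]
  [ 0.3950   0.4725   0.6550]
(I − A)⁻¹ = adj(I−A) / det(I−A) ≈
  [   1.7735     0.9823     0.4093]
  [   0.5366     1.5280     0.6367]
  [   1.4370     1.7190     2.3829]
First solve x = (I − A)⁻¹ d = adj(I−A)·d / det(I−A); in particular x_1 = (0.4875·300 + 0.2700·550 + 0.1125·700) / 0.274875 = 373.50 / 0.274875 ≈ 1358.79945.
Intermediate flow from 3 to 1: z_31 = a_31 · x_1 = 0.35 × 373.50 / 0.274875 = 130.725 / 0.274875 ≈ 475.580.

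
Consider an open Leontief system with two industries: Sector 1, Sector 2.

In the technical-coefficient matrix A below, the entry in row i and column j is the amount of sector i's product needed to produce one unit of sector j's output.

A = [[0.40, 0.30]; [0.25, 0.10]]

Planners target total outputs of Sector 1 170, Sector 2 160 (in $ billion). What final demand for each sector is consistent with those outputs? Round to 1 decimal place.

d_1 = 54.0, d_2 = 101.5

I − A =
  [   0.60    -0.30]
  [  -0.25     0.90]
d = (I − A) x:
  d_1 = (+0.60)·170 + (-0.30)·160 = 54.0
  d_2 = (-0.25)·170 + (+0.90)·160 = 101.5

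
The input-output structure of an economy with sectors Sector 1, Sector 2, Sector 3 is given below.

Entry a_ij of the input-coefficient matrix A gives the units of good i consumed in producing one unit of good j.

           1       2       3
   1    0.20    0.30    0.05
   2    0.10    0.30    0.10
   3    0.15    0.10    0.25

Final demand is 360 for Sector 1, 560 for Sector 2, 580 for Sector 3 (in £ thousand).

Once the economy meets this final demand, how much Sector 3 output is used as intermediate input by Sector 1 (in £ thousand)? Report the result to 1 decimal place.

z_31 = 139.2

I − A =
  [   0.80    -0.30    -0.05]
  [  -0.10     0.70    -0.10]
  [  -0.15    -0.10     0.75]
Cofactors of I−A, C_ij = (−1)^(i+j)·(minor ij) (rows/columns in the sector order above):
  C_11 = (0.70)(0.75) − (-0.10)(-0.10) = 0.5150
  C_12 = −[(-0.10)(0.75) − (-0.10)(-0.15)] = 0.0900
  C_13 = (-0.10)(-0.10) − (0.70)(-0.15) = 0.1150
  C_21 = −[(-0.30)(0.75) − (-0.05)(-0.10)] = 0.2300
  C_22 = (0.80)(0.75) − (-0.05)(-0.15) = 0.5925
  C_23 = −[(0.80)(-0.10) − (-0.30)(-0.15)] = 0.1250
  C_31 = (-0.30)(-0.10) − (-0.05)(0.70) = 0.0650
  C_32 = −[(0.80)(-0.10) − (-0.05)(-0.10)] = 0.0850
  C_33 = (0.80)(0.70) − (-0.30)(-0.10) = 0.5300
det(I−A) = Σ_j (I−A)_1j·C_1j = (0.80)(0.5150) + (-0.30)(0.0900) + (-0.05)(0.1150) = 0.37925
adj(I−A) = Cᵀ =
  [ 0.5150   0.2300   0.0650]
  [ 0.0900   0.5925   0.0850]
  [ 0.1150   0.1250   0.5300]
(I − A)⁻¹ = adj(I−A) / det(I−A) ≈
  [   1.3579     0.6065     0.1714]
  [   0.2373     1.5623     0.2241]
  [   0.3032     0.3296     1.3975]
First solve x = (I − A)⁻¹ d = adj(I−A)·d / det(I−A); in particular x_1 = (0.5150·360 + 0.2300·560 + 0.0650·580) / 0.37925 = 351.90 / 0.37925 ≈ 927.884.
Intermediate flow from 3 to 1: z_31 = a_31 · x_1 = 0.15 × 351.90 / 0.37925 = 52.785 / 0.37925 ≈ 139.2.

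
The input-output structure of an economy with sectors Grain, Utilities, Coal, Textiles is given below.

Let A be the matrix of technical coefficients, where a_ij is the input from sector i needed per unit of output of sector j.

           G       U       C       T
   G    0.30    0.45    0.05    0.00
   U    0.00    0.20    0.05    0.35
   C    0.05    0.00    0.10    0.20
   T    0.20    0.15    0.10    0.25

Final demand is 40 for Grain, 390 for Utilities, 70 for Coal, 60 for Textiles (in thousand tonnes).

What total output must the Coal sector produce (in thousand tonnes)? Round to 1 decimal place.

I − A =
  [   0.70    -0.45    -0.05     0.00]
  [   0.00     0.80    -0.05    -0.35]
  [  -0.05     0.00     0.90    -0.20]
  [  -0.20    -0.15    -0.10     0.75]
Compute the cofactors C_ij = (−1)^(i+j)·(3×3 minor ij) of I−A; the adjugate is their transpose:
adj(I−A) = Cᵀ =
  [ 0.475250   0.296250   0.060000   0.154250]
  [ 0.068625   0.454625   0.054250   0.226625]
  [ 0.059375   0.055875   0.351750   0.119875]
  [ 0.148375   0.177375   0.073750   0.500875]
det(I−A) = Σ_j (I−A)_1j·C_1j = (0.70)(0.475250) + (-0.45)(0.068625) + (-0.05)(0.059375) + (0.00)(0.148375) = 0.298825
(I − A)⁻¹ = adj(I−A) / det(I−A) ≈
  [   1.5904     0.9914     0.2008     0.5162]
  [   0.2296     1.5214     0.1815     0.7584]
  [   0.1987     0.1870     1.1771     0.4012]
  [   0.4965     0.5936     0.2468     1.6761]
x = (I − A)⁻¹ d = adj(I−A)·d / det(I−A), with det(I−A) = 0.298825:
  x_G = (0.475250·40 + 0.296250·390 + 0.060000·70 + 0.154250·60) / 0.298825 = 148.0025 / 0.298825 ≈ 495.3
  x_U = (0.068625·40 + 0.454625·390 + 0.054250·70 + 0.226625·60) / 0.298825 = 197.44375 / 0.298825 ≈ 660.7
  x_C = (0.059375·40 + 0.055875·390 + 0.351750·70 + 0.119875·60) / 0.298825 = 55.98125 / 0.298825 ≈ 187.3
  x_T = (0.148375·40 + 0.177375·390 + 0.073750·70 + 0.500875·60) / 0.298825 = 110.32625 / 0.298825 ≈ 369.2

x_C = 187.3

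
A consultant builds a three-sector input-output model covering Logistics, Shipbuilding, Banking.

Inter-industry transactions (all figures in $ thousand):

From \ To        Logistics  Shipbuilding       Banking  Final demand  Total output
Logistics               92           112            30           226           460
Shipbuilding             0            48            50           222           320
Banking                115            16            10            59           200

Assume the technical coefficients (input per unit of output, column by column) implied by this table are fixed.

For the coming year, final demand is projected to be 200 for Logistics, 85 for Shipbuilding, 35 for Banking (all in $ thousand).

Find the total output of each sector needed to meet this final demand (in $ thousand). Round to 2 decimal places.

Technical coefficients a_ij = z_ij / X_j:
  a_LL = 92/460 = 0.20, a_SL = 0/460 = 0.00, a_BL = 115/460 = 0.25
  a_LS = 112/320 = 0.35, a_SS = 48/320 = 0.15, a_BS = 16/320 = 0.05
  a_LB = 30/200 = 0.15, a_SB = 50/200 = 0.25, a_BB = 10/200 = 0.05
I − A =
  [   0.80    -0.35    -0.15]
  [   0.00     0.85    -0.25]
  [  -0.25    -0.05     0.95]
Cofactors of I−A, C_ij = (−1)^(i+j)·(minor ij) (rows/columns in the sector order above):
  C_11 = (0.85)(0.95) − (-0.25)(-0.05) = 0.7950
  C_12 = −[(0.00)(0.95) − (-0.25)(-0.25)] = 0.0625
  C_13 = (0.00)(-0.05) − (0.85)(-0.25) = 0.2125
  C_21 = −[(-0.35)(0.95) − (-0.15)(-0.05)] = 0.3400
  C_22 = (0.80)(0.95) − (-0.15)(-0.25) = 0.7225
  C_23 = −[(0.80)(-0.05) − (-0.35)(-0.25)] = 0.1275
  C_31 = (-0.35)(-0.25) − (-0.15)(0.85) = 0.2150
  C_32 = −[(0.80)(-0.25) − (-0.15)(0.00)] = 0.2000
  C_33 = (0.80)(0.85) − (-0.35)(0.00) = 0.6800
det(I−A) = Σ_j (I−A)_1j·C_1j = (0.80)(0.7950) + (-0.35)(0.0625) + (-0.15)(0.2125) = 0.58225
adj(I−A) = Cᵀ =
  [ 0.7950   0.3400   0.2150]
  [ 0.0625   0.7225   0.2000]
  [ 0.2125   0.1275   0.6800]
(I − A)⁻¹ = adj(I−A) / det(I−A) ≈
  [   1.3654     0.5839     0.3693]
  [   0.1073     1.2409     0.3435]
  [   0.3650     0.2190     1.1679]
x = (I − A)⁻¹ d = adj(I−A)·d / det(I−A), with det(I−A) = 0.58225:
  x_L = (0.7950·200 + 0.3400·85 + 0.2150·35) / 0.58225 = 195.425 / 0.58225 ≈ 335.64
  x_S = (0.0625·200 + 0.7225·85 + 0.2000·35) / 0.58225 = 80.9125 / 0.58225 ≈ 138.97
  x_B = (0.2125·200 + 0.1275·85 + 0.6800·35) / 0.58225 = 77.1375 / 0.58225 ≈ 132.48

x_L = 335.64, x_S = 138.97, x_B = 132.48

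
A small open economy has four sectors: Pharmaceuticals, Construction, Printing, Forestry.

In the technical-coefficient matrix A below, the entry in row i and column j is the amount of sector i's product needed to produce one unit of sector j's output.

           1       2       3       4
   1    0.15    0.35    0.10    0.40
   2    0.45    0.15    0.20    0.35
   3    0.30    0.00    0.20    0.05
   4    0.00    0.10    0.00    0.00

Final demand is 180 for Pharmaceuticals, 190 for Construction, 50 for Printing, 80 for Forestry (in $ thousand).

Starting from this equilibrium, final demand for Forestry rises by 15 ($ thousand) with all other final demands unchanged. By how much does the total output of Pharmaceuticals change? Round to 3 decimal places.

I − A =
  [   0.85    -0.35    -0.10    -0.40]
  [  -0.45     0.85    -0.20    -0.35]
  [  -0.30     0.00     0.80    -0.05]
  [   0.00    -0.10     0.00     1.00]
Compute the cofactors C_ij = (−1)^(i+j)·(3×3 minor ij) of I−A; the adjugate is their transpose:
adj(I−A) = Cᵀ =
  [ 0.65100   0.31250   0.15950   0.37775]
  [ 0.42000   0.65000   0.21500   0.40625]
  [ 0.24675   0.12125   0.51725   0.16700]
  [ 0.04200   0.06500   0.02150   0.40550]
det(I−A) = Σ_j (I−A)_1j·C_1j = (0.85)(0.65100) + (-0.35)(0.42000) + (-0.10)(0.24675) + (-0.40)(0.04200) = 0.364875
(I − A)⁻¹ = adj(I−A) / det(I−A) ≈
  [   1.7842     0.8565     0.4371     1.0353]
  [   1.1511     1.7814     0.5892     1.1134]
  [   0.6763     0.3323     1.4176     0.4577]
  [   0.1151     0.1781     0.0589     1.1113]
Δx = (I − A)⁻¹ Δd with Δd having +15 in the Forestry component and 0 elsewhere.
So Δx_1 = L_14 · (+15), where L_14 = adj(I−A)_14 / det(I−A) = 0.37775 / 0.364875.
Δx_1 = 0.37775 × (+15) / 0.364875 = 5.66625 / 0.364875 ≈ 15.529.

Δx_1 = 15.529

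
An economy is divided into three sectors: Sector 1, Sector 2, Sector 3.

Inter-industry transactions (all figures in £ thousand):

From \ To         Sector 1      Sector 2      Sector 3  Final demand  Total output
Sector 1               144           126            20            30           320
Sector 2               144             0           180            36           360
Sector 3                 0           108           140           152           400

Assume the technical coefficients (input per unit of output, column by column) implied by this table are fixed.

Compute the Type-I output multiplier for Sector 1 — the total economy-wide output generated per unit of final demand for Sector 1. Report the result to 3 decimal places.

m_1 = 5.413

Technical coefficients a_ij = z_ij / X_j:
  a_11 = 144/320 = 0.45, a_21 = 144/320 = 0.45, a_31 = 0/320 = 0.00
  a_12 = 126/360 = 0.35, a_22 = 0/360 = 0.00, a_32 = 108/360 = 0.30
  a_13 = 20/400 = 0.05, a_23 = 180/400 = 0.45, a_33 = 140/400 = 0.35
I − A =
  [   0.55    -0.35    -0.05]
  [  -0.45     1.00    -0.45]
  [   0.00    -0.30     0.65]
Cofactors of I−A, C_ij = (−1)^(i+j)·(minor ij) (rows/columns in the sector order above):
  C_11 = (1.00)(0.65) − (-0.45)(-0.30) = 0.5150
  C_12 = −[(-0.45)(0.65) − (-0.45)(0.00)] = 0.2925
  C_13 = (-0.45)(-0.30) − (1.00)(0.00) = 0.1350
  C_21 = −[(-0.35)(0.65) − (-0.05)(-0.30)] = 0.2425
  C_22 = (0.55)(0.65) − (-0.05)(0.00) = 0.3575
  C_23 = −[(0.55)(-0.30) − (-0.35)(0.00)] = 0.1650
  C_31 = (-0.35)(-0.45) − (-0.05)(1.00) = 0.2075
  C_32 = −[(0.55)(-0.45) − (-0.05)(-0.45)] = 0.2700
  C_33 = (0.55)(1.00) − (-0.35)(-0.45) = 0.3925
det(I−A) = Σ_j (I−A)_1j·C_1j = (0.55)(0.5150) + (-0.35)(0.2925) + (-0.05)(0.1350) = 0.174125
adj(I−A) = Cᵀ =
  [ 0.5150   0.2425   0.2075]
  [ 0.2925   0.3575   0.2700]
  [ 0.1350   0.1650   0.3925]
(I − A)⁻¹ = adj(I−A) / det(I−A) ≈
  [   2.9576     1.3927     1.1917]
  [   1.6798     2.0531     1.5506]
  [   0.7753     0.9476     2.2541]
The output multiplier for sector j is the column-j sum of the Leontief inverse (I − A)⁻¹ = adj(I−A) / det(I−A).
Column 1 of adj(I−A): (0.5150, 0.2925, 0.1350); det(I−A) = 0.174125.
m_1 = (0.5150 + 0.2925 + 0.1350) / 0.174125 = 0.9425 / 0.174125 ≈ 5.413.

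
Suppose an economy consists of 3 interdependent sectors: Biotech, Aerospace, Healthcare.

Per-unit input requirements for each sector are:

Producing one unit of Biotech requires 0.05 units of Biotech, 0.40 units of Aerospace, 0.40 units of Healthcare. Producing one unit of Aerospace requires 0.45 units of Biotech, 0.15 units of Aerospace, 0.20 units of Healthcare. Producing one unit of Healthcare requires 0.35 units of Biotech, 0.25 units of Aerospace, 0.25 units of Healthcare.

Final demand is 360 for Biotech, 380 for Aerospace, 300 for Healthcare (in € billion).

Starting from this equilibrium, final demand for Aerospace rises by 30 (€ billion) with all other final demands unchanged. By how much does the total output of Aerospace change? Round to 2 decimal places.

Δx_2 = 74.31

I − A =
  [   0.95    -0.45    -0.35]
  [  -0.40     0.85    -0.25]
  [  -0.40    -0.20     0.75]
Cofactors of I−A, C_ij = (−1)^(i+j)·(minor ij) (rows/columns in the sector order above):
  C_11 = (0.85)(0.75) − (-0.25)(-0.20) = 0.5875
  C_12 = −[(-0.40)(0.75) − (-0.25)(-0.40)] = 0.4000
  C_13 = (-0.40)(-0.20) − (0.85)(-0.40) = 0.4200
  C_21 = −[(-0.45)(0.75) − (-0.35)(-0.20)] = 0.4075
  C_22 = (0.95)(0.75) − (-0.35)(-0.40) = 0.5725
  C_23 = −[(0.95)(-0.20) − (-0.45)(-0.40)] = 0.3700
  C_31 = (-0.45)(-0.25) − (-0.35)(0.85) = 0.4100
  C_32 = −[(0.95)(-0.25) − (-0.35)(-0.40)] = 0.3775
  C_33 = (0.95)(0.85) − (-0.45)(-0.40) = 0.6275
det(I−A) = Σ_j (I−A)_1j·C_1j = (0.95)(0.5875) + (-0.45)(0.4000) + (-0.35)(0.4200) = 0.231125
adj(I−A) = Cᵀ =
  [ 0.5875   0.4075   0.4100]
  [ 0.4000   0.5725   0.3775]
  [ 0.4200   0.3700   0.6275]
(I − A)⁻¹ = adj(I−A) / det(I−A) ≈
  [   2.5419     1.7631     1.7739]
  [   1.7307     2.4770     1.6333]
  [   1.8172     1.6009     2.7150]
Δx = (I − A)⁻¹ Δd with Δd having +30 in the Aerospace component and 0 elsewhere.
So Δx_2 = L_22 · (+30), where L_22 = adj(I−A)_22 / det(I−A) = 0.5725 / 0.231125.
Δx_2 = 0.5725 × (+30) / 0.231125 = 17.175 / 0.231125 ≈ 74.31.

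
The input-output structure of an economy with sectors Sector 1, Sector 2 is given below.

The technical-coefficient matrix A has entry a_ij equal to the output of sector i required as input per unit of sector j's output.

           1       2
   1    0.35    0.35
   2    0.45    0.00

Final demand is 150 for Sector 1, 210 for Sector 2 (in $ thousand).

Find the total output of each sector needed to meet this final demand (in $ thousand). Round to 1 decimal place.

x_1 = 453.8, x_2 = 414.2

I − A =
  [   0.65    -0.35]
  [  -0.45     1.00]
det(I−A) = (0.65)(1.00) − (-0.35)(-0.45) = 0.4925
adj(I−A) = [[1.00, 0.35], [0.45, 0.65]]
(I − A)⁻¹ = adj(I−A) / det(I−A) ≈
  [   2.0305     0.7107]
  [   0.9137     1.3198]
x = (I − A)⁻¹ d = adj(I−A)·d / det(I−A), with det(I−A) = 0.4925:
  x_1 = (1.00·150 + 0.35·210) / 0.4925 = 223.50 / 0.4925 ≈ 453.8
  x_2 = (0.45·150 + 0.65·210) / 0.4925 = 204.00 / 0.4925 ≈ 414.2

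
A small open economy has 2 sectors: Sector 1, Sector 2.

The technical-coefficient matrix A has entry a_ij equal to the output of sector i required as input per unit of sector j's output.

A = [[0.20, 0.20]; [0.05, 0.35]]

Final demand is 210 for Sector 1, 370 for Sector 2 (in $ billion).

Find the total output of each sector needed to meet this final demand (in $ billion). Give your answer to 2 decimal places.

I − A =
  [   0.80    -0.20]
  [  -0.05     0.65]
det(I−A) = (0.80)(0.65) − (-0.20)(-0.05) = 0.5100
adj(I−A) = [[0.65, 0.20], [0.05, 0.80]]
(I − A)⁻¹ = adj(I−A) / det(I−A) ≈
  [   1.2745     0.3922]
  [   0.0980     1.5686]
x = (I − A)⁻¹ d = adj(I−A)·d / det(I−A), with det(I−A) = 0.5100:
  x_1 = (0.65·210 + 0.20·370) / 0.5100 = 210.50 / 0.5100 ≈ 412.75
  x_2 = (0.05·210 + 0.80·370) / 0.5100 = 306.50 / 0.5100 ≈ 600.98

x_1 = 412.75, x_2 = 600.98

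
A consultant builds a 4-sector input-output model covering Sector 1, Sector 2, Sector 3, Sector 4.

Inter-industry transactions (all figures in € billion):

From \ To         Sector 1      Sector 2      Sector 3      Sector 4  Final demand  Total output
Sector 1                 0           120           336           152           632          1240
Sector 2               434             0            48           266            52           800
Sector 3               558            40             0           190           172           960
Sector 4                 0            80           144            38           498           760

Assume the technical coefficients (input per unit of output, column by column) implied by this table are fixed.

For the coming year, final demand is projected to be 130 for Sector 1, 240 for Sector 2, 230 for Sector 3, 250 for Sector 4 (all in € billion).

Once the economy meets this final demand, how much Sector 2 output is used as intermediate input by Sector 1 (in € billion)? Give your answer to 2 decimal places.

Technical coefficients a_ij = z_ij / X_j:
  a_11 = 0/1240 = 0.00, a_21 = 434/1240 = 0.35, a_31 = 558/1240 = 0.45, a_41 = 0/1240 = 0.00
  a_12 = 120/800 = 0.15, a_22 = 0/800 = 0.00, a_32 = 40/800 = 0.05, a_42 = 80/800 = 0.10
  a_13 = 336/960 = 0.35, a_23 = 48/960 = 0.05, a_33 = 0/960 = 0.00, a_43 = 144/960 = 0.15
  a_14 = 152/760 = 0.20, a_24 = 266/760 = 0.35, a_34 = 190/760 = 0.25, a_44 = 38/760 = 0.05
I − A =
  [   1.00    -0.15    -0.35    -0.20]
  [  -0.35     1.00    -0.05    -0.35]
  [  -0.45    -0.05     1.00    -0.25]
  [   0.00    -0.10    -0.15     0.95]
Compute the cofactors C_ij = (−1)^(i+j)·(3×3 minor ij) of I−A; the adjugate is their transpose:
adj(I−A) = Cᵀ =
  [ 0.871250   0.183750   0.366250   0.347500]
  [ 0.364375   0.749375   0.226875   0.412500]
  [ 0.437125   0.145625   0.858125   0.371500]
  [ 0.107375   0.101875   0.159375   0.778000]
det(I−A) = Σ_j (I−A)_1j·C_1j = (1.00)(0.871250) + (-0.15)(0.364375) + (-0.35)(0.437125) + (-0.20)(0.107375) = 0.642125
(I − A)⁻¹ = adj(I−A) / det(I−A) ≈
  [   1.3568     0.2862     0.5704     0.5412]
  [   0.5675     1.1670     0.3533     0.6424]
  [   0.6807     0.2268     1.3364     0.5785]
  [   0.1672     0.1587     0.2482     1.2116]
First solve x = (I − A)⁻¹ d = adj(I−A)·d / det(I−A); in particular x_1 = (0.871250·130 + 0.183750·240 + 0.366250·230 + 0.347500·250) / 0.642125 = 328.475 / 0.642125 ≈ 511.5437.
Intermediate flow from 2 to 1: z_21 = a_21 · x_1 = 0.35 × 328.475 / 0.642125 = 114.96625 / 0.642125 ≈ 179.04.

z_21 = 179.04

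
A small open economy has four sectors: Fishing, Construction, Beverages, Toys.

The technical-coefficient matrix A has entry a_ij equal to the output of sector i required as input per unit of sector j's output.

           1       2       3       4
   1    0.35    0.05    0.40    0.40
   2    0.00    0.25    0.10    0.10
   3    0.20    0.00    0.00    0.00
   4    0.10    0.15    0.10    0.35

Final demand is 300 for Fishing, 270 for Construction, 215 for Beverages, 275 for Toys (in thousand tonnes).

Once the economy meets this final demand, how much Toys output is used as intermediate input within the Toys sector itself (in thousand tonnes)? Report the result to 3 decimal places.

z_44 = 286.560

I − A =
  [   0.65    -0.05    -0.40    -0.40]
  [   0.00     0.75    -0.10    -0.10]
  [  -0.20     0.00     1.00     0.00]
  [  -0.10    -0.15    -0.10     0.65]
Compute the cofactors C_ij = (−1)^(i+j)·(3×3 minor ij) of I−A; the adjugate is their transpose:
adj(I−A) = Cᵀ =
  [ 0.472500   0.092500   0.228750   0.305000]
  [ 0.025000   0.322500   0.048750   0.065000]
  [ 0.094500   0.018500   0.276625   0.061000]
  [ 0.093000   0.091500   0.089000   0.426500]
det(I−A) = Σ_j (I−A)_1j·C_1j = (0.65)(0.472500) + (-0.05)(0.025000) + (-0.40)(0.094500) + (-0.40)(0.093000) = 0.230875
(I − A)⁻¹ = adj(I−A) / det(I−A) ≈
  [   2.0466     0.4006     0.9908     1.3211]
  [   0.1083     1.3969     0.2112     0.2815]
  [   0.4093     0.0801     1.1982     0.2642]
  [   0.4028     0.3963     0.3855     1.8473]
First solve x = (I − A)⁻¹ d = adj(I−A)·d / det(I−A); in particular x_4 = (0.093000·300 + 0.091500·270 + 0.089000·215 + 0.426500·275) / 0.230875 = 189.0275 / 0.230875 ≈ 818.74391.
Intermediate flow from 4 to 4: z_44 = a_44 · x_4 = 0.35 × 189.0275 / 0.230875 = 66.159625 / 0.230875 ≈ 286.560.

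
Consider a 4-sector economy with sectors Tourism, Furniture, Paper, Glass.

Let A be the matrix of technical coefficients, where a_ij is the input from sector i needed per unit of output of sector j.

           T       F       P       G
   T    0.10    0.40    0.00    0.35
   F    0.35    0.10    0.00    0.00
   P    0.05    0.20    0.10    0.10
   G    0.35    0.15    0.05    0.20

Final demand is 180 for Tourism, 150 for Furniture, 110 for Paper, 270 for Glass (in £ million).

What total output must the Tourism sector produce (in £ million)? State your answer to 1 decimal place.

I − A =
  [   0.90    -0.40     0.00    -0.35]
  [  -0.35     0.90     0.00     0.00]
  [  -0.05    -0.20     0.90    -0.10]
  [  -0.35    -0.15    -0.05     0.80]
Compute the cofactors C_ij = (−1)^(i+j)·(3×3 minor ij) of I−A; the adjugate is their transpose:
adj(I−A) = Cᵀ =
  [ 0.643500   0.336750   0.015750   0.283500]
  [ 0.250250   0.532375   0.006125   0.110250]
  [ 0.128750   0.165625   0.407375   0.107250]
  [ 0.336500   0.257500   0.033500   0.603000]
det(I−A) = Σ_j (I−A)_1j·C_1j = (0.90)(0.643500) + (-0.40)(0.250250) + (0.00)(0.128750) + (-0.35)(0.336500) = 0.361275
(I − A)⁻¹ = adj(I−A) / det(I−A) ≈
  [   1.7812     0.9321     0.0436     0.7847]
  [   0.6927     1.4736     0.0170     0.3052]
  [   0.3564     0.4584     1.1276     0.2969]
  [   0.9314     0.7128     0.0927     1.6691]
x = (I − A)⁻¹ d = adj(I−A)·d / det(I−A), with det(I−A) = 0.361275:
  x_T = (0.643500·180 + 0.336750·150 + 0.015750·110 + 0.283500·270) / 0.361275 = 244.62 / 0.361275 ≈ 677.1
  x_F = (0.250250·180 + 0.532375·150 + 0.006125·110 + 0.110250·270) / 0.361275 = 155.3425 / 0.361275 ≈ 430.0
  x_P = (0.128750·180 + 0.165625·150 + 0.407375·110 + 0.107250·270) / 0.361275 = 121.7875 / 0.361275 ≈ 337.1
  x_G = (0.336500·180 + 0.257500·150 + 0.033500·110 + 0.603000·270) / 0.361275 = 265.69 / 0.361275 ≈ 735.4

x_T = 677.1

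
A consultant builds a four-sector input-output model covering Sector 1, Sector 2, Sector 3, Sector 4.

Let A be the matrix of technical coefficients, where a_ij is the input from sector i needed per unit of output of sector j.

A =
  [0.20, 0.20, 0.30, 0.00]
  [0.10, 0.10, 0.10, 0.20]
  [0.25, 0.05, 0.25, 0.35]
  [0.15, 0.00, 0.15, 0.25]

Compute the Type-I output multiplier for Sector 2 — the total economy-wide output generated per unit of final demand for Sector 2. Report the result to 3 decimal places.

I − A =
  [   0.80    -0.20    -0.30     0.00]
  [  -0.10     0.90    -0.10    -0.20]
  [  -0.25    -0.05     0.75    -0.35]
  [  -0.15     0.00    -0.15     0.75]
Compute the cofactors C_ij = (−1)^(i+j)·(3×3 minor ij) of I−A; the adjugate is their transpose:
adj(I−A) = Cᵀ =
  [ 0.45375   0.11325   0.22350   0.13450]
  [ 0.10500   0.33600   0.11550   0.14350]
  [ 0.22125   0.07800   0.51900   0.26300]
  [ 0.13500   0.03825   0.14850   0.44700]
det(I−A) = Σ_j (I−A)_1j·C_1j = (0.80)(0.45375) + (-0.20)(0.10500) + (-0.30)(0.22125) + (0.00)(0.13500) = 0.275625
(I − A)⁻¹ = adj(I−A) / det(I−A) ≈
  [   1.6463     0.4109     0.8109     0.4880]
  [   0.3810     1.2190     0.4190     0.5206]
  [   0.8027     0.2830     1.8830     0.9542]
  [   0.4898     0.1388     0.5388     1.6218]
The output multiplier for sector j is the column-j sum of the Leontief inverse (I − A)⁻¹ = adj(I−A) / det(I−A).
Column 2 of adj(I−A): (0.11325, 0.33600, 0.07800, 0.03825); det(I−A) = 0.275625.
m_2 = (0.11325 + 0.33600 + 0.07800 + 0.03825) / 0.275625 = 0.5655 / 0.275625 ≈ 2.052.

m_2 = 2.052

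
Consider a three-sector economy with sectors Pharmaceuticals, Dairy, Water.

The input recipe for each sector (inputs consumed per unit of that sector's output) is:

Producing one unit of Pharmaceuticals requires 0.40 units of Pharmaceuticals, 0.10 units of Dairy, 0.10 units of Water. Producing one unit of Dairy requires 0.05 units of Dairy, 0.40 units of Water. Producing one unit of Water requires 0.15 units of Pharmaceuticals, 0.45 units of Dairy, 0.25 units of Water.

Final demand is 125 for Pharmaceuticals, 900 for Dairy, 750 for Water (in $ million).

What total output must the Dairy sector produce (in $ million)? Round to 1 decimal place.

x_2 = 2072.7

I − A =
  [   0.60     0.00    -0.15]
  [  -0.10     0.95    -0.45]
  [  -0.10    -0.40     0.75]
Cofactors of I−A, C_ij = (−1)^(i+j)·(minor ij) (rows/columns in the sector order above):
  C_11 = (0.95)(0.75) − (-0.45)(-0.40) = 0.5325
  C_12 = −[(-0.10)(0.75) − (-0.45)(-0.10)] = 0.1200
  C_13 = (-0.10)(-0.40) − (0.95)(-0.10) = 0.1350
  C_21 = −[(0.00)(0.75) − (-0.15)(-0.40)] = 0.0600
  C_22 = (0.60)(0.75) − (-0.15)(-0.10) = 0.4350
  C_23 = −[(0.60)(-0.40) − (0.00)(-0.10)] = 0.2400
  C_31 = (0.00)(-0.45) − (-0.15)(0.95) = 0.1425
  C_32 = −[(0.60)(-0.45) − (-0.15)(-0.10)] = 0.2850
  C_33 = (0.60)(0.95) − (0.00)(-0.10) = 0.5700
det(I−A) = Σ_j (I−A)_1j·C_1j = (0.60)(0.5325) + (0.00)(0.1200) + (-0.15)(0.1350) = 0.29925
adj(I−A) = Cᵀ =
  [ 0.5325   0.0600   0.1425]
  [ 0.1200   0.4350   0.2850]
  [ 0.1350   0.2400   0.5700]
(I − A)⁻¹ = adj(I−A) / det(I−A) ≈
  [   1.7794     0.2005     0.4762]
  [   0.4010     1.4536     0.9524]
  [   0.4511     0.8020     1.9048]
x = (I − A)⁻¹ d = adj(I−A)·d / det(I−A), with det(I−A) = 0.29925:
  x_1 = (0.5325·125 + 0.0600·900 + 0.1425·750) / 0.29925 = 227.4375 / 0.29925 ≈ 760.0
  x_2 = (0.1200·125 + 0.4350·900 + 0.2850·750) / 0.29925 = 620.25 / 0.29925 ≈ 2072.7
  x_3 = (0.1350·125 + 0.2400·900 + 0.5700·750) / 0.29925 = 660.375 / 0.29925 ≈ 2206.8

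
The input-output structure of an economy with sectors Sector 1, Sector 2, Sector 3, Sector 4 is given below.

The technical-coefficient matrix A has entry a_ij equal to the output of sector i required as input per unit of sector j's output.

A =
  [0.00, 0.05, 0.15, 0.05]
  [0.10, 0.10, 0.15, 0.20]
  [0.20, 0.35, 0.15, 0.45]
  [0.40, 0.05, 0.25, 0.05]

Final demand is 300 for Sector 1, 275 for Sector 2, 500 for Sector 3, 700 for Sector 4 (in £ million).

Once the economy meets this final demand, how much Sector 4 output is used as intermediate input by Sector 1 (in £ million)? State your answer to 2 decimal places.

I − A =
  [   1.00    -0.05    -0.15    -0.05]
  [  -0.10     0.90    -0.15    -0.20]
  [  -0.20    -0.35     0.85    -0.45]
  [  -0.40    -0.05    -0.25     0.95]
Compute the cofactors C_ij = (−1)^(i+j)·(3×3 minor ij) of I−A; the adjugate is their transpose:
adj(I−A) = Cᵀ =
  [ 0.54625   0.09450   0.14800   0.11875]
  [ 0.20300   0.62000   0.21700   0.24400]
  [ 0.39450   0.36700   0.81800   0.48550]
  [ 0.34450   0.16900   0.28900   0.67450]
det(I−A) = Σ_j (I−A)_1j·C_1j = (1.00)(0.54625) + (-0.05)(0.20300) + (-0.15)(0.39450) + (-0.05)(0.34450) = 0.4597
(I − A)⁻¹ = adj(I−A) / det(I−A) ≈
  [   1.1883     0.2056     0.3219     0.2583]
  [   0.4416     1.3487     0.4720     0.5308]
  [   0.8582     0.7983     1.7794     1.0561]
  [   0.7494     0.3676     0.6287     1.4673]
First solve x = (I − A)⁻¹ d = adj(I−A)·d / det(I−A); in particular x_1 = (0.54625·300 + 0.09450·275 + 0.14800·500 + 0.11875·700) / 0.4597 = 346.9875 / 0.4597 ≈ 754.8129.
Intermediate flow from 4 to 1: z_41 = a_41 · x_1 = 0.40 × 346.9875 / 0.4597 = 138.795 / 0.4597 ≈ 301.93.

z_41 = 301.93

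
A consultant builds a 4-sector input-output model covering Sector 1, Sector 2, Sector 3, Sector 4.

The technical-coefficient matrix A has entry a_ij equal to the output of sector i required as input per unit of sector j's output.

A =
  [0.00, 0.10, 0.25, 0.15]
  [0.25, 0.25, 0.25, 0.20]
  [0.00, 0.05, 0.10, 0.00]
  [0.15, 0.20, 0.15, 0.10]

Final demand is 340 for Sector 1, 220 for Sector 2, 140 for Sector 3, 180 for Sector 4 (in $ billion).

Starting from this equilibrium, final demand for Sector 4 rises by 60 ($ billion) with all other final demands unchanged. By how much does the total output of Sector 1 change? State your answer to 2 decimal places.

I − A =
  [   1.00    -0.10    -0.25    -0.15]
  [  -0.25     0.75    -0.25    -0.20]
  [   0.00    -0.05     0.90     0.00]
  [  -0.15    -0.20    -0.15     0.90]
Compute the cofactors C_ij = (−1)^(i+j)·(3×3 minor ij) of I−A; the adjugate is their transpose:
adj(I−A) = Cᵀ =
  [ 0.558750   0.120375   0.208625   0.119875]
  [ 0.229500   0.789750   0.318750   0.213750]
  [ 0.012750   0.043875   0.585125   0.011875]
  [ 0.146250   0.202875   0.203125   0.636875]
det(I−A) = Σ_j (I−A)_1j·C_1j = (1.00)(0.558750) + (-0.10)(0.229500) + (-0.25)(0.012750) + (-0.15)(0.146250) = 0.510675
(I − A)⁻¹ = adj(I−A) / det(I−A) ≈
  [   1.0941     0.2357     0.4085     0.2347]
  [   0.4494     1.5465     0.6242     0.4186]
  [   0.0250     0.0859     1.1458     0.0233]
  [   0.2864     0.3973     0.3978     1.2471]
Δx = (I − A)⁻¹ Δd with Δd having +60 in the Sector 4 component and 0 elsewhere.
So Δx_1 = L_14 · (+60), where L_14 = adj(I−A)_14 / det(I−A) = 0.119875 / 0.510675.
Δx_1 = 0.119875 × (+60) / 0.510675 = 7.1925 / 0.510675 ≈ 14.08.

Δx_1 = 14.08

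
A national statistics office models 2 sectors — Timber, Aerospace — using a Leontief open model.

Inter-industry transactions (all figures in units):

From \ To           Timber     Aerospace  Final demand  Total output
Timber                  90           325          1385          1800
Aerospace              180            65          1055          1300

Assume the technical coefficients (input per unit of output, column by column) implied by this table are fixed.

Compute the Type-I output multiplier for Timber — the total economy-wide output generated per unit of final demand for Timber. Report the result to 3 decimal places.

m_1 = 1.197

Technical coefficients a_ij = z_ij / X_j:
  a_11 = 90/1800 = 0.05, a_21 = 180/1800 = 0.10
  a_12 = 325/1300 = 0.25, a_22 = 65/1300 = 0.05
I − A =
  [   0.95    -0.25]
  [  -0.10     0.95]
det(I−A) = (0.95)(0.95) − (-0.25)(-0.10) = 0.8775
adj(I−A) = [[0.95, 0.25], [0.10, 0.95]]
(I − A)⁻¹ = adj(I−A) / det(I−A) ≈
  [   1.0826     0.2849]
  [   0.1140     1.0826]
The output multiplier for sector j is the column-j sum of the Leontief inverse (I − A)⁻¹ = adj(I−A) / det(I−A).
Column 1 of adj(I−A): (0.95, 0.10); det(I−A) = 0.8775.
m_1 = (0.95 + 0.10) / 0.8775 = 1.05 / 0.8775 ≈ 1.197.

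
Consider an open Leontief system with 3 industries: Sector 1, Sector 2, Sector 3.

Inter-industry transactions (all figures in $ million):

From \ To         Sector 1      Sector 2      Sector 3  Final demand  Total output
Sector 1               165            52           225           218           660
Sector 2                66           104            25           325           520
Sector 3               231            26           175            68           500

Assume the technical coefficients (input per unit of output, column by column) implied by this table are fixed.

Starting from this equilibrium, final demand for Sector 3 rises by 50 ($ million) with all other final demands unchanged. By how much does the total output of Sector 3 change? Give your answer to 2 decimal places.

Technical coefficients a_ij = z_ij / X_j:
  a_11 = 165/660 = 0.25, a_21 = 66/660 = 0.10, a_31 = 231/660 = 0.35
  a_12 = 52/520 = 0.10, a_22 = 104/520 = 0.20, a_32 = 26/520 = 0.05
  a_13 = 225/500 = 0.45, a_23 = 25/500 = 0.05, a_33 = 175/500 = 0.35
I − A =
  [   0.75    -0.10    -0.45]
  [  -0.10     0.80    -0.05]
  [  -0.35    -0.05     0.65]
Cofactors of I−A, C_ij = (−1)^(i+j)·(minor ij) (rows/columns in the sector order above):
  C_11 = (0.80)(0.65) − (-0.05)(-0.05) = 0.5175
  C_12 = −[(-0.10)(0.65) − (-0.05)(-0.35)] = 0.0825
  C_13 = (-0.10)(-0.05) − (0.80)(-0.35) = 0.2850
  C_21 = −[(-0.10)(0.65) − (-0.45)(-0.05)] = 0.0875
  C_22 = (0.75)(0.65) − (-0.45)(-0.35) = 0.3300
  C_23 = −[(0.75)(-0.05) − (-0.10)(-0.35)] = 0.0725
  C_31 = (-0.10)(-0.05) − (-0.45)(0.80) = 0.3650
  C_32 = −[(0.75)(-0.05) − (-0.45)(-0.10)] = 0.0825
  C_33 = (0.75)(0.80) − (-0.10)(-0.10) = 0.5900
det(I−A) = Σ_j (I−A)_1j·C_1j = (0.75)(0.5175) + (-0.10)(0.0825) + (-0.45)(0.2850) = 0.251625
adj(I−A) = Cᵀ =
  [ 0.5175   0.0875   0.3650]
  [ 0.0825   0.3300   0.0825]
  [ 0.2850   0.0725   0.5900]
(I − A)⁻¹ = adj(I−A) / det(I−A) ≈
  [   2.0566     0.3477     1.4506]
  [   0.3279     1.3115     0.3279]
  [   1.1326     0.2881     2.3448]
Δx = (I − A)⁻¹ Δd with Δd having +50 in the Sector 3 component and 0 elsewhere.
So Δx_3 = L_33 · (+50), where L_33 = adj(I−A)_33 / det(I−A) = 0.5900 / 0.251625.
Δx_3 = 0.5900 × (+50) / 0.251625 = 29.50 / 0.251625 ≈ 117.24.

Δx_3 = 117.24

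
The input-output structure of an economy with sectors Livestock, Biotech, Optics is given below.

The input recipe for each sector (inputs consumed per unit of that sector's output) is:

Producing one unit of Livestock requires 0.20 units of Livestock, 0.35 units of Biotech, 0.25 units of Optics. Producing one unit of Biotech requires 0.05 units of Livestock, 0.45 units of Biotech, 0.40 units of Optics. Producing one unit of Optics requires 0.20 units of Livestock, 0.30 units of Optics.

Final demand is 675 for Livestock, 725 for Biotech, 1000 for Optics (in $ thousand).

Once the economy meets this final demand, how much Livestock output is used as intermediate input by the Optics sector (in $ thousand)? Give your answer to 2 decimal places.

z_13 = 708.32

I − A =
  [   0.80    -0.05    -0.20]
  [  -0.35     0.55     0.00]
  [  -0.25    -0.40     0.70]
Cofactors of I−A, C_ij = (−1)^(i+j)·(minor ij) (rows/columns in the sector order above):
  C_11 = (0.55)(0.70) − (0.00)(-0.40) = 0.3850
  C_12 = −[(-0.35)(0.70) − (0.00)(-0.25)] = 0.2450
  C_13 = (-0.35)(-0.40) − (0.55)(-0.25) = 0.2775
  C_21 = −[(-0.05)(0.70) − (-0.20)(-0.40)] = 0.1150
  C_22 = (0.80)(0.70) − (-0.20)(-0.25) = 0.5100
  C_23 = −[(0.80)(-0.40) − (-0.05)(-0.25)] = 0.3325
  C_31 = (-0.05)(0.00) − (-0.20)(0.55) = 0.1100
  C_32 = −[(0.80)(0.00) − (-0.20)(-0.35)] = 0.0700
  C_33 = (0.80)(0.55) − (-0.05)(-0.35) = 0.4225
det(I−A) = Σ_j (I−A)_1j·C_1j = (0.80)(0.3850) + (-0.05)(0.2450) + (-0.20)(0.2775) = 0.24025
adj(I−A) = Cᵀ =
  [ 0.3850   0.1150   0.1100]
  [ 0.2450   0.5100   0.0700]
  [ 0.2775   0.3325   0.4225]
(I − A)⁻¹ = adj(I−A) / det(I−A) ≈
  [   1.6025     0.4787     0.4579]
  [   1.0198     2.1228     0.2914]
  [   1.1550     1.3840     1.7586]
First solve x = (I − A)⁻¹ d = adj(I−A)·d / det(I−A); in particular x_3 = (0.2775·675 + 0.3325·725 + 0.4225·1000) / 0.24025 = 850.875 / 0.24025 ≈ 3541.6233.
Intermediate flow from 1 to 3: z_13 = a_13 · x_3 = 0.20 × 850.875 / 0.24025 = 170.175 / 0.24025 ≈ 708.32.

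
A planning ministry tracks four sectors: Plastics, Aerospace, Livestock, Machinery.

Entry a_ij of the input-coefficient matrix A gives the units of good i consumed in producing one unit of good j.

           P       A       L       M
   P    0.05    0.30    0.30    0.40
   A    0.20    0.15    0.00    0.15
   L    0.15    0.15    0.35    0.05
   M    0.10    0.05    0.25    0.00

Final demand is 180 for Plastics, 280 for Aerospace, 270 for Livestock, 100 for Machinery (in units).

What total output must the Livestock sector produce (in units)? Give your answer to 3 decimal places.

I − A =
  [   0.95    -0.30    -0.30    -0.40]
  [  -0.20     0.85     0.00    -0.15]
  [  -0.15    -0.15     0.65    -0.05]
  [  -0.10    -0.05    -0.25     1.00]
Compute the cofactors C_ij = (−1)^(i+j)·(3×3 minor ij) of I−A; the adjugate is their transpose:
adj(I−A) = Cᵀ =
  [ 0.531375   0.265000   0.349000   0.269750]
  [ 0.142875   0.518125   0.120125   0.140875]
  [ 0.163375   0.188375   0.697875   0.128500]
  [ 0.101125   0.099500   0.215375   0.438625]
det(I−A) = Σ_j (I−A)_1j·C_1j = (0.95)(0.531375) + (-0.30)(0.142875) + (-0.30)(0.163375) + (-0.40)(0.101125) = 0.37248125
(I − A)⁻¹ = adj(I−A) / det(I−A) ≈
  [   1.4266     0.7114     0.9370     0.7242]
  [   0.3836     1.3910     0.3225     0.3782]
  [   0.4386     0.5057     1.8736     0.3450]
  [   0.2715     0.2671     0.5782     1.1776]
x = (I − A)⁻¹ d = adj(I−A)·d / det(I−A), with det(I−A) = 0.37248125:
  x_P = (0.531375·180 + 0.265000·280 + 0.349000·270 + 0.269750·100) / 0.37248125 = 291.0525 / 0.37248125 ≈ 781.388
  x_A = (0.142875·180 + 0.518125·280 + 0.120125·270 + 0.140875·100) / 0.37248125 = 217.31375 / 0.37248125 ≈ 583.422
  x_L = (0.163375·180 + 0.188375·280 + 0.697875·270 + 0.128500·100) / 0.37248125 = 283.42875 / 0.37248125 ≈ 760.921
  x_M = (0.101125·180 + 0.099500·280 + 0.215375·270 + 0.438625·100) / 0.37248125 = 148.07625 / 0.37248125 ≈ 397.540

x_L = 760.921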